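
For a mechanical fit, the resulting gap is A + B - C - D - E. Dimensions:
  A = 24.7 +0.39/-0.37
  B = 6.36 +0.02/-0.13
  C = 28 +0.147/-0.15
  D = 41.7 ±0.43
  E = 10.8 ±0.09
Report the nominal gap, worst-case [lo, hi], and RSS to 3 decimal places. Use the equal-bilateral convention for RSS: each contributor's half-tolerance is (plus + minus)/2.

Stack each dimension's contribution:
  +A: nom +24.700 → Σnom=24.700; wc +0.390/-0.370 → slack +0.390/-0.370; half-tol=0.380, Σhalf²=0.144400
  +B: nom +6.360 → Σnom=31.060; wc +0.020/-0.130 → slack +0.410/-0.500; half-tol=0.075, Σhalf²=0.150025
  -C: nom -28.000 → Σnom=3.060; wc +0.150/-0.147 → slack +0.560/-0.647; half-tol=0.148, Σhalf²=0.172077
  -D: nom -41.700 → Σnom=-38.640; wc +0.430/-0.430 → slack +0.990/-1.077; half-tol=0.430, Σhalf²=0.356977
  -E: nom -10.800 → Σnom=-49.440; wc +0.090/-0.090 → slack +1.080/-1.167; half-tol=0.090, Σhalf²=0.365077
Nominal = -49.440. Worst-case = [-49.440 - 1.167, -49.440 + 1.080] = [-50.607, -48.360]. RSS = √0.365077 = 0.604.

nominal=-49.440 wc=[-50.607,-48.360] rss=0.604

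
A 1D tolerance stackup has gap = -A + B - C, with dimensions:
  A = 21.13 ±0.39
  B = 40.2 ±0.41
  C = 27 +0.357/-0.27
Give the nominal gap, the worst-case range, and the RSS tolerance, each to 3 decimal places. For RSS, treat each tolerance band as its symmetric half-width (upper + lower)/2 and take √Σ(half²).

Stack each dimension's contribution:
  -A: nom -21.130 → Σnom=-21.130; wc +0.390/-0.390 → slack +0.390/-0.390; half-tol=0.390, Σhalf²=0.152100
  +B: nom +40.200 → Σnom=19.070; wc +0.410/-0.410 → slack +0.800/-0.800; half-tol=0.410, Σhalf²=0.320200
  -C: nom -27.000 → Σnom=-7.930; wc +0.270/-0.357 → slack +1.070/-1.157; half-tol=0.314, Σhalf²=0.418482
Nominal = -7.930. Worst-case = [-7.930 - 1.157, -7.930 + 1.070] = [-9.087, -6.860]. RSS = √0.418482 = 0.647.

nominal=-7.930 wc=[-9.087,-6.860] rss=0.647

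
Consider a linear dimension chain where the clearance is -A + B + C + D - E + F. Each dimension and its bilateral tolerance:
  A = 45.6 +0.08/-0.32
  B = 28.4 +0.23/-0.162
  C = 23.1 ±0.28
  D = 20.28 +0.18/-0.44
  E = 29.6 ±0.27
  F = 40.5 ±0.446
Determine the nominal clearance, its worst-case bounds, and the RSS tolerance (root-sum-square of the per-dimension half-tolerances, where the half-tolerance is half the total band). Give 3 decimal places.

nominal=37.080 wc=[35.402,38.806] rss=0.724

Stack each dimension's contribution:
  -A: nom -45.600 → Σnom=-45.600; wc +0.320/-0.080 → slack +0.320/-0.080; half-tol=0.200, Σhalf²=0.040000
  +B: nom +28.400 → Σnom=-17.200; wc +0.230/-0.162 → slack +0.550/-0.242; half-tol=0.196, Σhalf²=0.078416
  +C: nom +23.100 → Σnom=5.900; wc +0.280/-0.280 → slack +0.830/-0.522; half-tol=0.280, Σhalf²=0.156816
  +D: nom +20.280 → Σnom=26.180; wc +0.180/-0.440 → slack +1.010/-0.962; half-tol=0.310, Σhalf²=0.252916
  -E: nom -29.600 → Σnom=-3.420; wc +0.270/-0.270 → slack +1.280/-1.232; half-tol=0.270, Σhalf²=0.325816
  +F: nom +40.500 → Σnom=37.080; wc +0.446/-0.446 → slack +1.726/-1.678; half-tol=0.446, Σhalf²=0.524732
Nominal = 37.080. Worst-case = [37.080 - 1.678, 37.080 + 1.726] = [35.402, 38.806]. RSS = √0.524732 = 0.724.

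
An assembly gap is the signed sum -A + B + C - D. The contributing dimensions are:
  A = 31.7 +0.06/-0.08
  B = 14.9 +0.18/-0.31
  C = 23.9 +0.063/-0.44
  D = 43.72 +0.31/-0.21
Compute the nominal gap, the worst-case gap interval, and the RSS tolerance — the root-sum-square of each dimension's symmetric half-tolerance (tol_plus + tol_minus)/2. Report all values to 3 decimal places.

nominal=-36.620 wc=[-37.740,-36.087] rss=0.442

Stack each dimension's contribution:
  -A: nom -31.700 → Σnom=-31.700; wc +0.080/-0.060 → slack +0.080/-0.060; half-tol=0.070, Σhalf²=0.004900
  +B: nom +14.900 → Σnom=-16.800; wc +0.180/-0.310 → slack +0.260/-0.370; half-tol=0.245, Σhalf²=0.064925
  +C: nom +23.900 → Σnom=7.100; wc +0.063/-0.440 → slack +0.323/-0.810; half-tol=0.252, Σhalf²=0.128177
  -D: nom -43.720 → Σnom=-36.620; wc +0.210/-0.310 → slack +0.533/-1.120; half-tol=0.260, Σhalf²=0.195777
Nominal = -36.620. Worst-case = [-36.620 - 1.120, -36.620 + 0.533] = [-37.740, -36.087]. RSS = √0.195777 = 0.442.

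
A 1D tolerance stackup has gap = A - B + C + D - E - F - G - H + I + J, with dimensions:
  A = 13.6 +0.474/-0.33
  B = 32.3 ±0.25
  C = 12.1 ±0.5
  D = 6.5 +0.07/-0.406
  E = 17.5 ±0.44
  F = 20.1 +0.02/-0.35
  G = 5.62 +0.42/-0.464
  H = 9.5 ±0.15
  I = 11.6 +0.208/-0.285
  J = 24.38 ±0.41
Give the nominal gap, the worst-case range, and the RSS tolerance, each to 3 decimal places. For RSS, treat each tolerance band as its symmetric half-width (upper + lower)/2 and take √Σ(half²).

Stack each dimension's contribution:
  +A: nom +13.600 → Σnom=13.600; wc +0.474/-0.330 → slack +0.474/-0.330; half-tol=0.402, Σhalf²=0.161604
  -B: nom -32.300 → Σnom=-18.700; wc +0.250/-0.250 → slack +0.724/-0.580; half-tol=0.250, Σhalf²=0.224104
  +C: nom +12.100 → Σnom=-6.600; wc +0.500/-0.500 → slack +1.224/-1.080; half-tol=0.500, Σhalf²=0.474104
  +D: nom +6.500 → Σnom=-0.100; wc +0.070/-0.406 → slack +1.294/-1.486; half-tol=0.238, Σhalf²=0.530748
  -E: nom -17.500 → Σnom=-17.600; wc +0.440/-0.440 → slack +1.734/-1.926; half-tol=0.440, Σhalf²=0.724348
  -F: nom -20.100 → Σnom=-37.700; wc +0.350/-0.020 → slack +2.084/-1.946; half-tol=0.185, Σhalf²=0.758573
  -G: nom -5.620 → Σnom=-43.320; wc +0.464/-0.420 → slack +2.548/-2.366; half-tol=0.442, Σhalf²=0.953937
  -H: nom -9.500 → Σnom=-52.820; wc +0.150/-0.150 → slack +2.698/-2.516; half-tol=0.150, Σhalf²=0.976437
  +I: nom +11.600 → Σnom=-41.220; wc +0.208/-0.285 → slack +2.906/-2.801; half-tol=0.246, Σhalf²=1.037199
  +J: nom +24.380 → Σnom=-16.840; wc +0.410/-0.410 → slack +3.316/-3.211; half-tol=0.410, Σhalf²=1.205299
Nominal = -16.840. Worst-case = [-16.840 - 3.211, -16.840 + 3.316] = [-20.051, -13.524]. RSS = √1.205299 = 1.098.

nominal=-16.840 wc=[-20.051,-13.524] rss=1.098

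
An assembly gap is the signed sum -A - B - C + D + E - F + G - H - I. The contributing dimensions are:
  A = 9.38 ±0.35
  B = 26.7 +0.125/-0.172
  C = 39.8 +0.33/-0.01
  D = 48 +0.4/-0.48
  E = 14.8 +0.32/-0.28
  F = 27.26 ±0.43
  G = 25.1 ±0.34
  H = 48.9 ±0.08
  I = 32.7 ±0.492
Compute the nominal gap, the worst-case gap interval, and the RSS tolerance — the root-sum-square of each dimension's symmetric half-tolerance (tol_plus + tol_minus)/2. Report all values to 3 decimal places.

nominal=-96.840 wc=[-99.747,-94.246] rss=1.003

Stack each dimension's contribution:
  -A: nom -9.380 → Σnom=-9.380; wc +0.350/-0.350 → slack +0.350/-0.350; half-tol=0.350, Σhalf²=0.122500
  -B: nom -26.700 → Σnom=-36.080; wc +0.172/-0.125 → slack +0.522/-0.475; half-tol=0.148, Σhalf²=0.144552
  -C: nom -39.800 → Σnom=-75.880; wc +0.010/-0.330 → slack +0.532/-0.805; half-tol=0.170, Σhalf²=0.173452
  +D: nom +48.000 → Σnom=-27.880; wc +0.400/-0.480 → slack +0.932/-1.285; half-tol=0.440, Σhalf²=0.367052
  +E: nom +14.800 → Σnom=-13.080; wc +0.320/-0.280 → slack +1.252/-1.565; half-tol=0.300, Σhalf²=0.457052
  -F: nom -27.260 → Σnom=-40.340; wc +0.430/-0.430 → slack +1.682/-1.995; half-tol=0.430, Σhalf²=0.641952
  +G: nom +25.100 → Σnom=-15.240; wc +0.340/-0.340 → slack +2.022/-2.335; half-tol=0.340, Σhalf²=0.757552
  -H: nom -48.900 → Σnom=-64.140; wc +0.080/-0.080 → slack +2.102/-2.415; half-tol=0.080, Σhalf²=0.763952
  -I: nom -32.700 → Σnom=-96.840; wc +0.492/-0.492 → slack +2.594/-2.907; half-tol=0.492, Σhalf²=1.006016
Nominal = -96.840. Worst-case = [-96.840 - 2.907, -96.840 + 2.594] = [-99.747, -94.246]. RSS = √1.006016 = 1.003.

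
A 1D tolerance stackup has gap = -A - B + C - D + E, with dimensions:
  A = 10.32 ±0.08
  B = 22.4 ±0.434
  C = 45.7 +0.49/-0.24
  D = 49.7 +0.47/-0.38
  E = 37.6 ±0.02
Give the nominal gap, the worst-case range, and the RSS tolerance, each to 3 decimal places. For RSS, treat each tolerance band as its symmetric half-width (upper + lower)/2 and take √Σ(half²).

Stack each dimension's contribution:
  -A: nom -10.320 → Σnom=-10.320; wc +0.080/-0.080 → slack +0.080/-0.080; half-tol=0.080, Σhalf²=0.006400
  -B: nom -22.400 → Σnom=-32.720; wc +0.434/-0.434 → slack +0.514/-0.514; half-tol=0.434, Σhalf²=0.194756
  +C: nom +45.700 → Σnom=12.980; wc +0.490/-0.240 → slack +1.004/-0.754; half-tol=0.365, Σhalf²=0.327981
  -D: nom -49.700 → Σnom=-36.720; wc +0.380/-0.470 → slack +1.384/-1.224; half-tol=0.425, Σhalf²=0.508606
  +E: nom +37.600 → Σnom=0.880; wc +0.020/-0.020 → slack +1.404/-1.244; half-tol=0.020, Σhalf²=0.509006
Nominal = 0.880. Worst-case = [0.880 - 1.244, 0.880 + 1.404] = [-0.364, 2.284]. RSS = √0.509006 = 0.713.

nominal=0.880 wc=[-0.364,2.284] rss=0.713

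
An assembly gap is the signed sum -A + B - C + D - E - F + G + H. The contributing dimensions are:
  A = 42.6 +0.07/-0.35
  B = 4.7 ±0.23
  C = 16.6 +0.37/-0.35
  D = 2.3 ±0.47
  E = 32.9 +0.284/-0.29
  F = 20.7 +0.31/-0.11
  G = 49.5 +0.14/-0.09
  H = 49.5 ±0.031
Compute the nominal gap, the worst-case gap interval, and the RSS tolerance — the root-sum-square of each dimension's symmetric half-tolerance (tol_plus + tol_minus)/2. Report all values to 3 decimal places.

Stack each dimension's contribution:
  -A: nom -42.600 → Σnom=-42.600; wc +0.350/-0.070 → slack +0.350/-0.070; half-tol=0.210, Σhalf²=0.044100
  +B: nom +4.700 → Σnom=-37.900; wc +0.230/-0.230 → slack +0.580/-0.300; half-tol=0.230, Σhalf²=0.097000
  -C: nom -16.600 → Σnom=-54.500; wc +0.350/-0.370 → slack +0.930/-0.670; half-tol=0.360, Σhalf²=0.226600
  +D: nom +2.300 → Σnom=-52.200; wc +0.470/-0.470 → slack +1.400/-1.140; half-tol=0.470, Σhalf²=0.447500
  -E: nom -32.900 → Σnom=-85.100; wc +0.290/-0.284 → slack +1.690/-1.424; half-tol=0.287, Σhalf²=0.529869
  -F: nom -20.700 → Σnom=-105.800; wc +0.110/-0.310 → slack +1.800/-1.734; half-tol=0.210, Σhalf²=0.573969
  +G: nom +49.500 → Σnom=-56.300; wc +0.140/-0.090 → slack +1.940/-1.824; half-tol=0.115, Σhalf²=0.587194
  +H: nom +49.500 → Σnom=-6.800; wc +0.031/-0.031 → slack +1.971/-1.855; half-tol=0.031, Σhalf²=0.588155
Nominal = -6.800. Worst-case = [-6.800 - 1.855, -6.800 + 1.971] = [-8.655, -4.829]. RSS = √0.588155 = 0.767.

nominal=-6.800 wc=[-8.655,-4.829] rss=0.767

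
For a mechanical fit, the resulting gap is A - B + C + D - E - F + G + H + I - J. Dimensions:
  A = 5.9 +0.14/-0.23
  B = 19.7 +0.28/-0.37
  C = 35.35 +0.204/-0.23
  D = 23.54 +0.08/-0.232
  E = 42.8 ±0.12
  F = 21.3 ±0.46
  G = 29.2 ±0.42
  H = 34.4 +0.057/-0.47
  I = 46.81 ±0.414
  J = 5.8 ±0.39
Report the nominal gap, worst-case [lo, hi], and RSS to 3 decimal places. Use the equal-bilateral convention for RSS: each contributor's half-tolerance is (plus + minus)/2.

nominal=85.600 wc=[82.354,88.255] rss=1.003

Stack each dimension's contribution:
  +A: nom +5.900 → Σnom=5.900; wc +0.140/-0.230 → slack +0.140/-0.230; half-tol=0.185, Σhalf²=0.034225
  -B: nom -19.700 → Σnom=-13.800; wc +0.370/-0.280 → slack +0.510/-0.510; half-tol=0.325, Σhalf²=0.139850
  +C: nom +35.350 → Σnom=21.550; wc +0.204/-0.230 → slack +0.714/-0.740; half-tol=0.217, Σhalf²=0.186939
  +D: nom +23.540 → Σnom=45.090; wc +0.080/-0.232 → slack +0.794/-0.972; half-tol=0.156, Σhalf²=0.211275
  -E: nom -42.800 → Σnom=2.290; wc +0.120/-0.120 → slack +0.914/-1.092; half-tol=0.120, Σhalf²=0.225675
  -F: nom -21.300 → Σnom=-19.010; wc +0.460/-0.460 → slack +1.374/-1.552; half-tol=0.460, Σhalf²=0.437275
  +G: nom +29.200 → Σnom=10.190; wc +0.420/-0.420 → slack +1.794/-1.972; half-tol=0.420, Σhalf²=0.613675
  +H: nom +34.400 → Σnom=44.590; wc +0.057/-0.470 → slack +1.851/-2.442; half-tol=0.264, Σhalf²=0.683107
  +I: nom +46.810 → Σnom=91.400; wc +0.414/-0.414 → slack +2.265/-2.856; half-tol=0.414, Σhalf²=0.854503
  -J: nom -5.800 → Σnom=85.600; wc +0.390/-0.390 → slack +2.655/-3.246; half-tol=0.390, Σhalf²=1.006603
Nominal = 85.600. Worst-case = [85.600 - 3.246, 85.600 + 2.655] = [82.354, 88.255]. RSS = √1.006603 = 1.003.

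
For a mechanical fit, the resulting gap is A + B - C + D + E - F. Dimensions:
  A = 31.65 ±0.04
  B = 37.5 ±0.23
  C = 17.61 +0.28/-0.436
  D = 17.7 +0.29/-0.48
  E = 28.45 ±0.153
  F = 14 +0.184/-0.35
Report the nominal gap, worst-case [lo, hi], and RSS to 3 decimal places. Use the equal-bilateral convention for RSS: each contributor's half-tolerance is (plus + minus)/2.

nominal=83.690 wc=[82.323,85.189] rss=0.652

Stack each dimension's contribution:
  +A: nom +31.650 → Σnom=31.650; wc +0.040/-0.040 → slack +0.040/-0.040; half-tol=0.040, Σhalf²=0.001600
  +B: nom +37.500 → Σnom=69.150; wc +0.230/-0.230 → slack +0.270/-0.270; half-tol=0.230, Σhalf²=0.054500
  -C: nom -17.610 → Σnom=51.540; wc +0.436/-0.280 → slack +0.706/-0.550; half-tol=0.358, Σhalf²=0.182664
  +D: nom +17.700 → Σnom=69.240; wc +0.290/-0.480 → slack +0.996/-1.030; half-tol=0.385, Σhalf²=0.330889
  +E: nom +28.450 → Σnom=97.690; wc +0.153/-0.153 → slack +1.149/-1.183; half-tol=0.153, Σhalf²=0.354298
  -F: nom -14.000 → Σnom=83.690; wc +0.350/-0.184 → slack +1.499/-1.367; half-tol=0.267, Σhalf²=0.425587
Nominal = 83.690. Worst-case = [83.690 - 1.367, 83.690 + 1.499] = [82.323, 85.189]. RSS = √0.425587 = 0.652.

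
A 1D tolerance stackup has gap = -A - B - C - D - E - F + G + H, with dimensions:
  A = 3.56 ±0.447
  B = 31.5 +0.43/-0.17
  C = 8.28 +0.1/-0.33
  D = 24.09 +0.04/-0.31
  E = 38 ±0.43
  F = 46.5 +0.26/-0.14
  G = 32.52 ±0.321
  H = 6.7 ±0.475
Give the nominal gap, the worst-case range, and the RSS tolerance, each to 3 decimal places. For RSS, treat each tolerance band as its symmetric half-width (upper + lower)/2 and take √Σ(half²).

nominal=-112.710 wc=[-115.213,-110.087] rss=0.959

Stack each dimension's contribution:
  -A: nom -3.560 → Σnom=-3.560; wc +0.447/-0.447 → slack +0.447/-0.447; half-tol=0.447, Σhalf²=0.199809
  -B: nom -31.500 → Σnom=-35.060; wc +0.170/-0.430 → slack +0.617/-0.877; half-tol=0.300, Σhalf²=0.289809
  -C: nom -8.280 → Σnom=-43.340; wc +0.330/-0.100 → slack +0.947/-0.977; half-tol=0.215, Σhalf²=0.336034
  -D: nom -24.090 → Σnom=-67.430; wc +0.310/-0.040 → slack +1.257/-1.017; half-tol=0.175, Σhalf²=0.366659
  -E: nom -38.000 → Σnom=-105.430; wc +0.430/-0.430 → slack +1.687/-1.447; half-tol=0.430, Σhalf²=0.551559
  -F: nom -46.500 → Σnom=-151.930; wc +0.140/-0.260 → slack +1.827/-1.707; half-tol=0.200, Σhalf²=0.591559
  +G: nom +32.520 → Σnom=-119.410; wc +0.321/-0.321 → slack +2.148/-2.028; half-tol=0.321, Σhalf²=0.694600
  +H: nom +6.700 → Σnom=-112.710; wc +0.475/-0.475 → slack +2.623/-2.503; half-tol=0.475, Σhalf²=0.920225
Nominal = -112.710. Worst-case = [-112.710 - 2.503, -112.710 + 2.623] = [-115.213, -110.087]. RSS = √0.920225 = 0.959.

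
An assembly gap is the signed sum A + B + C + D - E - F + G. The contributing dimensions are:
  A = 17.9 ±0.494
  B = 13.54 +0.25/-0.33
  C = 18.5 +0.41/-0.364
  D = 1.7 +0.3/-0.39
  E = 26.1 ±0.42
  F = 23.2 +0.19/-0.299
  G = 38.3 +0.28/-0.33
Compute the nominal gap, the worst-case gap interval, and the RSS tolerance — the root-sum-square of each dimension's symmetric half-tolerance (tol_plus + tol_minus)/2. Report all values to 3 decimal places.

nominal=40.640 wc=[38.122,43.093] rss=0.962

Stack each dimension's contribution:
  +A: nom +17.900 → Σnom=17.900; wc +0.494/-0.494 → slack +0.494/-0.494; half-tol=0.494, Σhalf²=0.244036
  +B: nom +13.540 → Σnom=31.440; wc +0.250/-0.330 → slack +0.744/-0.824; half-tol=0.290, Σhalf²=0.328136
  +C: nom +18.500 → Σnom=49.940; wc +0.410/-0.364 → slack +1.154/-1.188; half-tol=0.387, Σhalf²=0.477905
  +D: nom +1.700 → Σnom=51.640; wc +0.300/-0.390 → slack +1.454/-1.578; half-tol=0.345, Σhalf²=0.596930
  -E: nom -26.100 → Σnom=25.540; wc +0.420/-0.420 → slack +1.874/-1.998; half-tol=0.420, Σhalf²=0.773330
  -F: nom -23.200 → Σnom=2.340; wc +0.299/-0.190 → slack +2.173/-2.188; half-tol=0.244, Σhalf²=0.833110
  +G: nom +38.300 → Σnom=40.640; wc +0.280/-0.330 → slack +2.453/-2.518; half-tol=0.305, Σhalf²=0.926135
Nominal = 40.640. Worst-case = [40.640 - 2.518, 40.640 + 2.453] = [38.122, 43.093]. RSS = √0.926135 = 0.962.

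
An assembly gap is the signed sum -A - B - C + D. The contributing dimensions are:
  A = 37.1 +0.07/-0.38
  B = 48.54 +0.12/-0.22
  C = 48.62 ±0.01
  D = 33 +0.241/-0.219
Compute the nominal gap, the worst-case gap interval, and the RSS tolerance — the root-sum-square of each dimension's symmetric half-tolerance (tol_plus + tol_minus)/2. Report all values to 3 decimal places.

nominal=-101.260 wc=[-101.679,-100.409] rss=0.364

Stack each dimension's contribution:
  -A: nom -37.100 → Σnom=-37.100; wc +0.380/-0.070 → slack +0.380/-0.070; half-tol=0.225, Σhalf²=0.050625
  -B: nom -48.540 → Σnom=-85.640; wc +0.220/-0.120 → slack +0.600/-0.190; half-tol=0.170, Σhalf²=0.079525
  -C: nom -48.620 → Σnom=-134.260; wc +0.010/-0.010 → slack +0.610/-0.200; half-tol=0.010, Σhalf²=0.079625
  +D: nom +33.000 → Σnom=-101.260; wc +0.241/-0.219 → slack +0.851/-0.419; half-tol=0.230, Σhalf²=0.132525
Nominal = -101.260. Worst-case = [-101.260 - 0.419, -101.260 + 0.851] = [-101.679, -100.409]. RSS = √0.132525 = 0.364.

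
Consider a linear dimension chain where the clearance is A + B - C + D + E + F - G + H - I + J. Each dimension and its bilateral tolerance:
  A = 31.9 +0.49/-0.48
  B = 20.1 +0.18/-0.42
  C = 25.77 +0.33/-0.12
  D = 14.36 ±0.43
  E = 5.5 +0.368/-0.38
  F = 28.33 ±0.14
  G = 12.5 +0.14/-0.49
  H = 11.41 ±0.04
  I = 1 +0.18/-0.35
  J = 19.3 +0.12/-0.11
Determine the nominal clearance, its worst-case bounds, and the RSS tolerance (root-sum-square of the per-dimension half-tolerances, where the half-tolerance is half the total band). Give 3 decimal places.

nominal=91.630 wc=[88.980,94.358] rss=0.951

Stack each dimension's contribution:
  +A: nom +31.900 → Σnom=31.900; wc +0.490/-0.480 → slack +0.490/-0.480; half-tol=0.485, Σhalf²=0.235225
  +B: nom +20.100 → Σnom=52.000; wc +0.180/-0.420 → slack +0.670/-0.900; half-tol=0.300, Σhalf²=0.325225
  -C: nom -25.770 → Σnom=26.230; wc +0.120/-0.330 → slack +0.790/-1.230; half-tol=0.225, Σhalf²=0.375850
  +D: nom +14.360 → Σnom=40.590; wc +0.430/-0.430 → slack +1.220/-1.660; half-tol=0.430, Σhalf²=0.560750
  +E: nom +5.500 → Σnom=46.090; wc +0.368/-0.380 → slack +1.588/-2.040; half-tol=0.374, Σhalf²=0.700626
  +F: nom +28.330 → Σnom=74.420; wc +0.140/-0.140 → slack +1.728/-2.180; half-tol=0.140, Σhalf²=0.720226
  -G: nom -12.500 → Σnom=61.920; wc +0.490/-0.140 → slack +2.218/-2.320; half-tol=0.315, Σhalf²=0.819451
  +H: nom +11.410 → Σnom=73.330; wc +0.040/-0.040 → slack +2.258/-2.360; half-tol=0.040, Σhalf²=0.821051
  -I: nom -1.000 → Σnom=72.330; wc +0.350/-0.180 → slack +2.608/-2.540; half-tol=0.265, Σhalf²=0.891276
  +J: nom +19.300 → Σnom=91.630; wc +0.120/-0.110 → slack +2.728/-2.650; half-tol=0.115, Σhalf²=0.904501
Nominal = 91.630. Worst-case = [91.630 - 2.650, 91.630 + 2.728] = [88.980, 94.358]. RSS = √0.904501 = 0.951.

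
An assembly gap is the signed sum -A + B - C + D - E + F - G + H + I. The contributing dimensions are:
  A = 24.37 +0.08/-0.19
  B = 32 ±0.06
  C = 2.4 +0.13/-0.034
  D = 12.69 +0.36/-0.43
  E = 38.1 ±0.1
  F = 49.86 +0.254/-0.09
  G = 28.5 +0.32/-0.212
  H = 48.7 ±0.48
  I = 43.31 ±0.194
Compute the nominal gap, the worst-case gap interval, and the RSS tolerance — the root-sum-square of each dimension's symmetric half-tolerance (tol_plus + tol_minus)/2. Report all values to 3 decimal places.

nominal=93.190 wc=[91.306,95.074] rss=0.750

Stack each dimension's contribution:
  -A: nom -24.370 → Σnom=-24.370; wc +0.190/-0.080 → slack +0.190/-0.080; half-tol=0.135, Σhalf²=0.018225
  +B: nom +32.000 → Σnom=7.630; wc +0.060/-0.060 → slack +0.250/-0.140; half-tol=0.060, Σhalf²=0.021825
  -C: nom -2.400 → Σnom=5.230; wc +0.034/-0.130 → slack +0.284/-0.270; half-tol=0.082, Σhalf²=0.028549
  +D: nom +12.690 → Σnom=17.920; wc +0.360/-0.430 → slack +0.644/-0.700; half-tol=0.395, Σhalf²=0.184574
  -E: nom -38.100 → Σnom=-20.180; wc +0.100/-0.100 → slack +0.744/-0.800; half-tol=0.100, Σhalf²=0.194574
  +F: nom +49.860 → Σnom=29.680; wc +0.254/-0.090 → slack +0.998/-0.890; half-tol=0.172, Σhalf²=0.224158
  -G: nom -28.500 → Σnom=1.180; wc +0.212/-0.320 → slack +1.210/-1.210; half-tol=0.266, Σhalf²=0.294914
  +H: nom +48.700 → Σnom=49.880; wc +0.480/-0.480 → slack +1.690/-1.690; half-tol=0.480, Σhalf²=0.525314
  +I: nom +43.310 → Σnom=93.190; wc +0.194/-0.194 → slack +1.884/-1.884; half-tol=0.194, Σhalf²=0.562950
Nominal = 93.190. Worst-case = [93.190 - 1.884, 93.190 + 1.884] = [91.306, 95.074]. RSS = √0.562950 = 0.750.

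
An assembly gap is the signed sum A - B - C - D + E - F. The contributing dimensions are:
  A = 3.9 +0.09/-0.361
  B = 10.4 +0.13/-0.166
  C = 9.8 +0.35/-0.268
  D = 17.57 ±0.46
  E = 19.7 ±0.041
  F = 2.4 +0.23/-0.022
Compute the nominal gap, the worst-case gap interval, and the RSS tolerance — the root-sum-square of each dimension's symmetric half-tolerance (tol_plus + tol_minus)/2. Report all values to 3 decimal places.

nominal=-16.570 wc=[-18.142,-15.523] rss=0.630

Stack each dimension's contribution:
  +A: nom +3.900 → Σnom=3.900; wc +0.090/-0.361 → slack +0.090/-0.361; half-tol=0.225, Σhalf²=0.050850
  -B: nom -10.400 → Σnom=-6.500; wc +0.166/-0.130 → slack +0.256/-0.491; half-tol=0.148, Σhalf²=0.072754
  -C: nom -9.800 → Σnom=-16.300; wc +0.268/-0.350 → slack +0.524/-0.841; half-tol=0.309, Σhalf²=0.168235
  -D: nom -17.570 → Σnom=-33.870; wc +0.460/-0.460 → slack +0.984/-1.301; half-tol=0.460, Σhalf²=0.379835
  +E: nom +19.700 → Σnom=-14.170; wc +0.041/-0.041 → slack +1.025/-1.342; half-tol=0.041, Σhalf²=0.381516
  -F: nom -2.400 → Σnom=-16.570; wc +0.022/-0.230 → slack +1.047/-1.572; half-tol=0.126, Σhalf²=0.397392
Nominal = -16.570. Worst-case = [-16.570 - 1.572, -16.570 + 1.047] = [-18.142, -15.523]. RSS = √0.397392 = 0.630.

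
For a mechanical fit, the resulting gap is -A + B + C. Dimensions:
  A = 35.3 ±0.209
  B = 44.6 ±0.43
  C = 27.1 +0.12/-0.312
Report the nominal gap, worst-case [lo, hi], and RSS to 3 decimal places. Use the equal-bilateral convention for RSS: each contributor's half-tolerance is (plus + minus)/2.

nominal=36.400 wc=[35.449,37.159] rss=0.525

Stack each dimension's contribution:
  -A: nom -35.300 → Σnom=-35.300; wc +0.209/-0.209 → slack +0.209/-0.209; half-tol=0.209, Σhalf²=0.043681
  +B: nom +44.600 → Σnom=9.300; wc +0.430/-0.430 → slack +0.639/-0.639; half-tol=0.430, Σhalf²=0.228581
  +C: nom +27.100 → Σnom=36.400; wc +0.120/-0.312 → slack +0.759/-0.951; half-tol=0.216, Σhalf²=0.275237
Nominal = 36.400. Worst-case = [36.400 - 0.951, 36.400 + 0.759] = [35.449, 37.159]. RSS = √0.275237 = 0.525.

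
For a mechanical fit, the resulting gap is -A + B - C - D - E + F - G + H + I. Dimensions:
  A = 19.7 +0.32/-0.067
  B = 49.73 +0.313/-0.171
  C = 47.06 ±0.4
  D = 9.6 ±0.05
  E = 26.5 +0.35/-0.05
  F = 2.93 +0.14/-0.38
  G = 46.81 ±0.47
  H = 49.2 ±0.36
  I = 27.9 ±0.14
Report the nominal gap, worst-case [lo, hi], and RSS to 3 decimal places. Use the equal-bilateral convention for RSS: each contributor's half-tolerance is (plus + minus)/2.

Stack each dimension's contribution:
  -A: nom -19.700 → Σnom=-19.700; wc +0.067/-0.320 → slack +0.067/-0.320; half-tol=0.194, Σhalf²=0.037442
  +B: nom +49.730 → Σnom=30.030; wc +0.313/-0.171 → slack +0.380/-0.491; half-tol=0.242, Σhalf²=0.096006
  -C: nom -47.060 → Σnom=-17.030; wc +0.400/-0.400 → slack +0.780/-0.891; half-tol=0.400, Σhalf²=0.256006
  -D: nom -9.600 → Σnom=-26.630; wc +0.050/-0.050 → slack +0.830/-0.941; half-tol=0.050, Σhalf²=0.258506
  -E: nom -26.500 → Σnom=-53.130; wc +0.050/-0.350 → slack +0.880/-1.291; half-tol=0.200, Σhalf²=0.298506
  +F: nom +2.930 → Σnom=-50.200; wc +0.140/-0.380 → slack +1.020/-1.671; half-tol=0.260, Σhalf²=0.366106
  -G: nom -46.810 → Σnom=-97.010; wc +0.470/-0.470 → slack +1.490/-2.141; half-tol=0.470, Σhalf²=0.587006
  +H: nom +49.200 → Σnom=-47.810; wc +0.360/-0.360 → slack +1.850/-2.501; half-tol=0.360, Σhalf²=0.716606
  +I: nom +27.900 → Σnom=-19.910; wc +0.140/-0.140 → slack +1.990/-2.641; half-tol=0.140, Σhalf²=0.736206
Nominal = -19.910. Worst-case = [-19.910 - 2.641, -19.910 + 1.990] = [-22.551, -17.920]. RSS = √0.736206 = 0.858.

nominal=-19.910 wc=[-22.551,-17.920] rss=0.858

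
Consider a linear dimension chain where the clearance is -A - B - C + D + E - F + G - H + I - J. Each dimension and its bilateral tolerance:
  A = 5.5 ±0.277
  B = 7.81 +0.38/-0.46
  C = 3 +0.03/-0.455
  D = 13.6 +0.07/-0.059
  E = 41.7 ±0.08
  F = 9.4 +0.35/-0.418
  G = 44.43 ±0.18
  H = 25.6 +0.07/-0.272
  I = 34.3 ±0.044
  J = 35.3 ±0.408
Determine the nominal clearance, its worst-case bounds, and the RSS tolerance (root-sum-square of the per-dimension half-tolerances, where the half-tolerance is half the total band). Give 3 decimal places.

Stack each dimension's contribution:
  -A: nom -5.500 → Σnom=-5.500; wc +0.277/-0.277 → slack +0.277/-0.277; half-tol=0.277, Σhalf²=0.076729
  -B: nom -7.810 → Σnom=-13.310; wc +0.460/-0.380 → slack +0.737/-0.657; half-tol=0.420, Σhalf²=0.253129
  -C: nom -3.000 → Σnom=-16.310; wc +0.455/-0.030 → slack +1.192/-0.687; half-tol=0.242, Σhalf²=0.311935
  +D: nom +13.600 → Σnom=-2.710; wc +0.070/-0.059 → slack +1.262/-0.746; half-tol=0.065, Σhalf²=0.316096
  +E: nom +41.700 → Σnom=38.990; wc +0.080/-0.080 → slack +1.342/-0.826; half-tol=0.080, Σhalf²=0.322496
  -F: nom -9.400 → Σnom=29.590; wc +0.418/-0.350 → slack +1.760/-1.176; half-tol=0.384, Σhalf²=0.469952
  +G: nom +44.430 → Σnom=74.020; wc +0.180/-0.180 → slack +1.940/-1.356; half-tol=0.180, Σhalf²=0.502352
  -H: nom -25.600 → Σnom=48.420; wc +0.272/-0.070 → slack +2.212/-1.426; half-tol=0.171, Σhalf²=0.531593
  +I: nom +34.300 → Σnom=82.720; wc +0.044/-0.044 → slack +2.256/-1.470; half-tol=0.044, Σhalf²=0.533529
  -J: nom -35.300 → Σnom=47.420; wc +0.408/-0.408 → slack +2.664/-1.878; half-tol=0.408, Σhalf²=0.699993
Nominal = 47.420. Worst-case = [47.420 - 1.878, 47.420 + 2.664] = [45.542, 50.084]. RSS = √0.699993 = 0.837.

nominal=47.420 wc=[45.542,50.084] rss=0.837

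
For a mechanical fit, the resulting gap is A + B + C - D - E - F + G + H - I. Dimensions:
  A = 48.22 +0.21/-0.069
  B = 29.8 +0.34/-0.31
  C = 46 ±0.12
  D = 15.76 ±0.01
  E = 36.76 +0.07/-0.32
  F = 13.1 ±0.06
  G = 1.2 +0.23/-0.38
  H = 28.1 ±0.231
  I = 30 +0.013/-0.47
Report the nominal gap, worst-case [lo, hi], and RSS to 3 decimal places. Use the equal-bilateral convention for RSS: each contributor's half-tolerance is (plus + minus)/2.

nominal=57.700 wc=[56.437,59.691] rss=0.621

Stack each dimension's contribution:
  +A: nom +48.220 → Σnom=48.220; wc +0.210/-0.069 → slack +0.210/-0.069; half-tol=0.140, Σhalf²=0.019460
  +B: nom +29.800 → Σnom=78.020; wc +0.340/-0.310 → slack +0.550/-0.379; half-tol=0.325, Σhalf²=0.125085
  +C: nom +46.000 → Σnom=124.020; wc +0.120/-0.120 → slack +0.670/-0.499; half-tol=0.120, Σhalf²=0.139485
  -D: nom -15.760 → Σnom=108.260; wc +0.010/-0.010 → slack +0.680/-0.509; half-tol=0.010, Σhalf²=0.139585
  -E: nom -36.760 → Σnom=71.500; wc +0.320/-0.070 → slack +1.000/-0.579; half-tol=0.195, Σhalf²=0.177610
  -F: nom -13.100 → Σnom=58.400; wc +0.060/-0.060 → slack +1.060/-0.639; half-tol=0.060, Σhalf²=0.181210
  +G: nom +1.200 → Σnom=59.600; wc +0.230/-0.380 → slack +1.290/-1.019; half-tol=0.305, Σhalf²=0.274235
  +H: nom +28.100 → Σnom=87.700; wc +0.231/-0.231 → slack +1.521/-1.250; half-tol=0.231, Σhalf²=0.327596
  -I: nom -30.000 → Σnom=57.700; wc +0.470/-0.013 → slack +1.991/-1.263; half-tol=0.241, Σhalf²=0.385918
Nominal = 57.700. Worst-case = [57.700 - 1.263, 57.700 + 1.991] = [56.437, 59.691]. RSS = √0.385918 = 0.621.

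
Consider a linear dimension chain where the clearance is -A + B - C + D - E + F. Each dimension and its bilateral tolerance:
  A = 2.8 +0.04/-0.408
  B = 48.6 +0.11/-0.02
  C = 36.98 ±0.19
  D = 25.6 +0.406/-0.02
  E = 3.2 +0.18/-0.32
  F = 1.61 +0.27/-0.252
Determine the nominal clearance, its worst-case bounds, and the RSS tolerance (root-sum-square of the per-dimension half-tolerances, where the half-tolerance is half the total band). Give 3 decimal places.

nominal=32.830 wc=[32.128,34.534] rss=0.516

Stack each dimension's contribution:
  -A: nom -2.800 → Σnom=-2.800; wc +0.408/-0.040 → slack +0.408/-0.040; half-tol=0.224, Σhalf²=0.050176
  +B: nom +48.600 → Σnom=45.800; wc +0.110/-0.020 → slack +0.518/-0.060; half-tol=0.065, Σhalf²=0.054401
  -C: nom -36.980 → Σnom=8.820; wc +0.190/-0.190 → slack +0.708/-0.250; half-tol=0.190, Σhalf²=0.090501
  +D: nom +25.600 → Σnom=34.420; wc +0.406/-0.020 → slack +1.114/-0.270; half-tol=0.213, Σhalf²=0.135870
  -E: nom -3.200 → Σnom=31.220; wc +0.320/-0.180 → slack +1.434/-0.450; half-tol=0.250, Σhalf²=0.198370
  +F: nom +1.610 → Σnom=32.830; wc +0.270/-0.252 → slack +1.704/-0.702; half-tol=0.261, Σhalf²=0.266491
Nominal = 32.830. Worst-case = [32.830 - 0.702, 32.830 + 1.704] = [32.128, 34.534]. RSS = √0.266491 = 0.516.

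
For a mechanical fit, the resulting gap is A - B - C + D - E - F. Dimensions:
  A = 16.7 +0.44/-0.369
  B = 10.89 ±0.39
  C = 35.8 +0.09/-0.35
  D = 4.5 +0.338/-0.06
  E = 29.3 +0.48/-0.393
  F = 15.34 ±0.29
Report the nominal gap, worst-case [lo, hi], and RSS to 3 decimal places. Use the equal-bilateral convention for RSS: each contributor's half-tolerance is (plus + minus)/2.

nominal=-70.130 wc=[-71.809,-67.929] rss=0.824

Stack each dimension's contribution:
  +A: nom +16.700 → Σnom=16.700; wc +0.440/-0.369 → slack +0.440/-0.369; half-tol=0.404, Σhalf²=0.163620
  -B: nom -10.890 → Σnom=5.810; wc +0.390/-0.390 → slack +0.830/-0.759; half-tol=0.390, Σhalf²=0.315720
  -C: nom -35.800 → Σnom=-29.990; wc +0.350/-0.090 → slack +1.180/-0.849; half-tol=0.220, Σhalf²=0.364120
  +D: nom +4.500 → Σnom=-25.490; wc +0.338/-0.060 → slack +1.518/-0.909; half-tol=0.199, Σhalf²=0.403721
  -E: nom -29.300 → Σnom=-54.790; wc +0.393/-0.480 → slack +1.911/-1.389; half-tol=0.436, Σhalf²=0.594253
  -F: nom -15.340 → Σnom=-70.130; wc +0.290/-0.290 → slack +2.201/-1.679; half-tol=0.290, Σhalf²=0.678353
Nominal = -70.130. Worst-case = [-70.130 - 1.679, -70.130 + 2.201] = [-71.809, -67.929]. RSS = √0.678353 = 0.824.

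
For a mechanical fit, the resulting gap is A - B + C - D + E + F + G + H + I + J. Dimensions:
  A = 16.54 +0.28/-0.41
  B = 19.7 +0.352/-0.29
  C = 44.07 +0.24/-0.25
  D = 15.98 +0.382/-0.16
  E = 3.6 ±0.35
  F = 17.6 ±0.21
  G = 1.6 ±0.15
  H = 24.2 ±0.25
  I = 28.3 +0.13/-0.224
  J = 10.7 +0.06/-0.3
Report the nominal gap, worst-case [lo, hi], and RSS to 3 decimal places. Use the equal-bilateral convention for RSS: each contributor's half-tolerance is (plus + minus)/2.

nominal=110.930 wc=[108.052,113.050] rss=0.819

Stack each dimension's contribution:
  +A: nom +16.540 → Σnom=16.540; wc +0.280/-0.410 → slack +0.280/-0.410; half-tol=0.345, Σhalf²=0.119025
  -B: nom -19.700 → Σnom=-3.160; wc +0.290/-0.352 → slack +0.570/-0.762; half-tol=0.321, Σhalf²=0.222066
  +C: nom +44.070 → Σnom=40.910; wc +0.240/-0.250 → slack +0.810/-1.012; half-tol=0.245, Σhalf²=0.282091
  -D: nom -15.980 → Σnom=24.930; wc +0.160/-0.382 → slack +0.970/-1.394; half-tol=0.271, Σhalf²=0.355532
  +E: nom +3.600 → Σnom=28.530; wc +0.350/-0.350 → slack +1.320/-1.744; half-tol=0.350, Σhalf²=0.478032
  +F: nom +17.600 → Σnom=46.130; wc +0.210/-0.210 → slack +1.530/-1.954; half-tol=0.210, Σhalf²=0.522132
  +G: nom +1.600 → Σnom=47.730; wc +0.150/-0.150 → slack +1.680/-2.104; half-tol=0.150, Σhalf²=0.544632
  +H: nom +24.200 → Σnom=71.930; wc +0.250/-0.250 → slack +1.930/-2.354; half-tol=0.250, Σhalf²=0.607132
  +I: nom +28.300 → Σnom=100.230; wc +0.130/-0.224 → slack +2.060/-2.578; half-tol=0.177, Σhalf²=0.638461
  +J: nom +10.700 → Σnom=110.930; wc +0.060/-0.300 → slack +2.120/-2.878; half-tol=0.180, Σhalf²=0.670861
Nominal = 110.930. Worst-case = [110.930 - 2.878, 110.930 + 2.120] = [108.052, 113.050]. RSS = √0.670861 = 0.819.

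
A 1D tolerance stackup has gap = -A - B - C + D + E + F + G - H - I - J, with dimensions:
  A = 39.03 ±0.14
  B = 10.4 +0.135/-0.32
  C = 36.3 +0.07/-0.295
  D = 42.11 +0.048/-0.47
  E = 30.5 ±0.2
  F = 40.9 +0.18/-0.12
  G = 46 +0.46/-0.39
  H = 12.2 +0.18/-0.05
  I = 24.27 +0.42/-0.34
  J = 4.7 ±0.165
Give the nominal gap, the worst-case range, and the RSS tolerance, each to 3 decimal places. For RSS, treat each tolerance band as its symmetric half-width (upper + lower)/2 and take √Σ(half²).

nominal=32.610 wc=[30.320,34.808] rss=0.774

Stack each dimension's contribution:
  -A: nom -39.030 → Σnom=-39.030; wc +0.140/-0.140 → slack +0.140/-0.140; half-tol=0.140, Σhalf²=0.019600
  -B: nom -10.400 → Σnom=-49.430; wc +0.320/-0.135 → slack +0.460/-0.275; half-tol=0.228, Σhalf²=0.071356
  -C: nom -36.300 → Σnom=-85.730; wc +0.295/-0.070 → slack +0.755/-0.345; half-tol=0.182, Σhalf²=0.104663
  +D: nom +42.110 → Σnom=-43.620; wc +0.048/-0.470 → slack +0.803/-0.815; half-tol=0.259, Σhalf²=0.171743
  +E: nom +30.500 → Σnom=-13.120; wc +0.200/-0.200 → slack +1.003/-1.015; half-tol=0.200, Σhalf²=0.211744
  +F: nom +40.900 → Σnom=27.780; wc +0.180/-0.120 → slack +1.183/-1.135; half-tol=0.150, Σhalf²=0.234243
  +G: nom +46.000 → Σnom=73.780; wc +0.460/-0.390 → slack +1.643/-1.525; half-tol=0.425, Σhalf²=0.414869
  -H: nom -12.200 → Σnom=61.580; wc +0.050/-0.180 → slack +1.693/-1.705; half-tol=0.115, Σhalf²=0.428094
  -I: nom -24.270 → Σnom=37.310; wc +0.340/-0.420 → slack +2.033/-2.125; half-tol=0.380, Σhalf²=0.572493
  -J: nom -4.700 → Σnom=32.610; wc +0.165/-0.165 → slack +2.198/-2.290; half-tol=0.165, Σhalf²=0.599719
Nominal = 32.610. Worst-case = [32.610 - 2.290, 32.610 + 2.198] = [30.320, 34.808]. RSS = √0.599719 = 0.774.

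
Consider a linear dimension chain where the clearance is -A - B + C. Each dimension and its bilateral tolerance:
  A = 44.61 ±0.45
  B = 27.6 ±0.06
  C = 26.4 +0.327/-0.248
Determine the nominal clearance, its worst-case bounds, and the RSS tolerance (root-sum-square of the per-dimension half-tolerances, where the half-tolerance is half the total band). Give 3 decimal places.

nominal=-45.810 wc=[-46.568,-44.973] rss=0.537

Stack each dimension's contribution:
  -A: nom -44.610 → Σnom=-44.610; wc +0.450/-0.450 → slack +0.450/-0.450; half-tol=0.450, Σhalf²=0.202500
  -B: nom -27.600 → Σnom=-72.210; wc +0.060/-0.060 → slack +0.510/-0.510; half-tol=0.060, Σhalf²=0.206100
  +C: nom +26.400 → Σnom=-45.810; wc +0.327/-0.248 → slack +0.837/-0.758; half-tol=0.287, Σhalf²=0.288756
Nominal = -45.810. Worst-case = [-45.810 - 0.758, -45.810 + 0.837] = [-46.568, -44.973]. RSS = √0.288756 = 0.537.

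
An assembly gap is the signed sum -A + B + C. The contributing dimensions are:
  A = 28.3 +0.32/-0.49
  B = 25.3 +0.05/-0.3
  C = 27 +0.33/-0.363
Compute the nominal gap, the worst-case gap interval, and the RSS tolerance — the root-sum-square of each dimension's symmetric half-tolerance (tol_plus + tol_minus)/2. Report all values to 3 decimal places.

Stack each dimension's contribution:
  -A: nom -28.300 → Σnom=-28.300; wc +0.490/-0.320 → slack +0.490/-0.320; half-tol=0.405, Σhalf²=0.164025
  +B: nom +25.300 → Σnom=-3.000; wc +0.050/-0.300 → slack +0.540/-0.620; half-tol=0.175, Σhalf²=0.194650
  +C: nom +27.000 → Σnom=24.000; wc +0.330/-0.363 → slack +0.870/-0.983; half-tol=0.347, Σhalf²=0.314712
Nominal = 24.000. Worst-case = [24.000 - 0.983, 24.000 + 0.870] = [23.017, 24.870]. RSS = √0.314712 = 0.561.

nominal=24.000 wc=[23.017,24.870] rss=0.561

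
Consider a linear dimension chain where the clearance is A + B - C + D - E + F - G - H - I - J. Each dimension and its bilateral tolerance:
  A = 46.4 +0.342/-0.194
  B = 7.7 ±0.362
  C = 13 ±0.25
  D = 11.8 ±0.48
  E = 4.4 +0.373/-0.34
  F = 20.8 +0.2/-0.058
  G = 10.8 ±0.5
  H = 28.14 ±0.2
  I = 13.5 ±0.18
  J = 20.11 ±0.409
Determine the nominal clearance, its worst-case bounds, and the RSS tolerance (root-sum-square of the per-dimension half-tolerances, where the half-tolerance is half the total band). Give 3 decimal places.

Stack each dimension's contribution:
  +A: nom +46.400 → Σnom=46.400; wc +0.342/-0.194 → slack +0.342/-0.194; half-tol=0.268, Σhalf²=0.071824
  +B: nom +7.700 → Σnom=54.100; wc +0.362/-0.362 → slack +0.704/-0.556; half-tol=0.362, Σhalf²=0.202868
  -C: nom -13.000 → Σnom=41.100; wc +0.250/-0.250 → slack +0.954/-0.806; half-tol=0.250, Σhalf²=0.265368
  +D: nom +11.800 → Σnom=52.900; wc +0.480/-0.480 → slack +1.434/-1.286; half-tol=0.480, Σhalf²=0.495768
  -E: nom -4.400 → Σnom=48.500; wc +0.340/-0.373 → slack +1.774/-1.659; half-tol=0.357, Σhalf²=0.622860
  +F: nom +20.800 → Σnom=69.300; wc +0.200/-0.058 → slack +1.974/-1.717; half-tol=0.129, Σhalf²=0.639501
  -G: nom -10.800 → Σnom=58.500; wc +0.500/-0.500 → slack +2.474/-2.217; half-tol=0.500, Σhalf²=0.889501
  -H: nom -28.140 → Σnom=30.360; wc +0.200/-0.200 → slack +2.674/-2.417; half-tol=0.200, Σhalf²=0.929501
  -I: nom -13.500 → Σnom=16.860; wc +0.180/-0.180 → slack +2.854/-2.597; half-tol=0.180, Σhalf²=0.961901
  -J: nom -20.110 → Σnom=-3.250; wc +0.409/-0.409 → slack +3.263/-3.006; half-tol=0.409, Σhalf²=1.129182
Nominal = -3.250. Worst-case = [-3.250 - 3.006, -3.250 + 3.263] = [-6.256, 0.013]. RSS = √1.129182 = 1.063.

nominal=-3.250 wc=[-6.256,0.013] rss=1.063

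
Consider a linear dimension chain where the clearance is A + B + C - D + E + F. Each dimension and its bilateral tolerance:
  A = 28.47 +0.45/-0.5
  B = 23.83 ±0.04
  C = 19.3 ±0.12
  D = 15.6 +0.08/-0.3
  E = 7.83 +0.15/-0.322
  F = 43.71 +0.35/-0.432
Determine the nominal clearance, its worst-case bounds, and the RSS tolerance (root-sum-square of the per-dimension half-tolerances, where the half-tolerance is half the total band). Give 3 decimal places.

Stack each dimension's contribution:
  +A: nom +28.470 → Σnom=28.470; wc +0.450/-0.500 → slack +0.450/-0.500; half-tol=0.475, Σhalf²=0.225625
  +B: nom +23.830 → Σnom=52.300; wc +0.040/-0.040 → slack +0.490/-0.540; half-tol=0.040, Σhalf²=0.227225
  +C: nom +19.300 → Σnom=71.600; wc +0.120/-0.120 → slack +0.610/-0.660; half-tol=0.120, Σhalf²=0.241625
  -D: nom -15.600 → Σnom=56.000; wc +0.300/-0.080 → slack +0.910/-0.740; half-tol=0.190, Σhalf²=0.277725
  +E: nom +7.830 → Σnom=63.830; wc +0.150/-0.322 → slack +1.060/-1.062; half-tol=0.236, Σhalf²=0.333421
  +F: nom +43.710 → Σnom=107.540; wc +0.350/-0.432 → slack +1.410/-1.494; half-tol=0.391, Σhalf²=0.486302
Nominal = 107.540. Worst-case = [107.540 - 1.494, 107.540 + 1.410] = [106.046, 108.950]. RSS = √0.486302 = 0.697.

nominal=107.540 wc=[106.046,108.950] rss=0.697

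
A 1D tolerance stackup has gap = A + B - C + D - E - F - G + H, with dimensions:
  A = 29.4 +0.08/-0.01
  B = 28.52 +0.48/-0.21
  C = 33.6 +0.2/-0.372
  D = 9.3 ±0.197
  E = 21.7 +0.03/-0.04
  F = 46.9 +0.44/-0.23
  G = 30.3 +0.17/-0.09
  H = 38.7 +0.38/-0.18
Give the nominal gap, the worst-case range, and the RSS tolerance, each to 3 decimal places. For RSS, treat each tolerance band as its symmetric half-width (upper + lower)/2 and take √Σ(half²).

Stack each dimension's contribution:
  +A: nom +29.400 → Σnom=29.400; wc +0.080/-0.010 → slack +0.080/-0.010; half-tol=0.045, Σhalf²=0.002025
  +B: nom +28.520 → Σnom=57.920; wc +0.480/-0.210 → slack +0.560/-0.220; half-tol=0.345, Σhalf²=0.121050
  -C: nom -33.600 → Σnom=24.320; wc +0.372/-0.200 → slack +0.932/-0.420; half-tol=0.286, Σhalf²=0.202846
  +D: nom +9.300 → Σnom=33.620; wc +0.197/-0.197 → slack +1.129/-0.617; half-tol=0.197, Σhalf²=0.241655
  -E: nom -21.700 → Σnom=11.920; wc +0.040/-0.030 → slack +1.169/-0.647; half-tol=0.035, Σhalf²=0.242880
  -F: nom -46.900 → Σnom=-34.980; wc +0.230/-0.440 → slack +1.399/-1.087; half-tol=0.335, Σhalf²=0.355105
  -G: nom -30.300 → Σnom=-65.280; wc +0.090/-0.170 → slack +1.489/-1.257; half-tol=0.130, Σhalf²=0.372005
  +H: nom +38.700 → Σnom=-26.580; wc +0.380/-0.180 → slack +1.869/-1.437; half-tol=0.280, Σhalf²=0.450405
Nominal = -26.580. Worst-case = [-26.580 - 1.437, -26.580 + 1.869] = [-28.017, -24.711]. RSS = √0.450405 = 0.671.

nominal=-26.580 wc=[-28.017,-24.711] rss=0.671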